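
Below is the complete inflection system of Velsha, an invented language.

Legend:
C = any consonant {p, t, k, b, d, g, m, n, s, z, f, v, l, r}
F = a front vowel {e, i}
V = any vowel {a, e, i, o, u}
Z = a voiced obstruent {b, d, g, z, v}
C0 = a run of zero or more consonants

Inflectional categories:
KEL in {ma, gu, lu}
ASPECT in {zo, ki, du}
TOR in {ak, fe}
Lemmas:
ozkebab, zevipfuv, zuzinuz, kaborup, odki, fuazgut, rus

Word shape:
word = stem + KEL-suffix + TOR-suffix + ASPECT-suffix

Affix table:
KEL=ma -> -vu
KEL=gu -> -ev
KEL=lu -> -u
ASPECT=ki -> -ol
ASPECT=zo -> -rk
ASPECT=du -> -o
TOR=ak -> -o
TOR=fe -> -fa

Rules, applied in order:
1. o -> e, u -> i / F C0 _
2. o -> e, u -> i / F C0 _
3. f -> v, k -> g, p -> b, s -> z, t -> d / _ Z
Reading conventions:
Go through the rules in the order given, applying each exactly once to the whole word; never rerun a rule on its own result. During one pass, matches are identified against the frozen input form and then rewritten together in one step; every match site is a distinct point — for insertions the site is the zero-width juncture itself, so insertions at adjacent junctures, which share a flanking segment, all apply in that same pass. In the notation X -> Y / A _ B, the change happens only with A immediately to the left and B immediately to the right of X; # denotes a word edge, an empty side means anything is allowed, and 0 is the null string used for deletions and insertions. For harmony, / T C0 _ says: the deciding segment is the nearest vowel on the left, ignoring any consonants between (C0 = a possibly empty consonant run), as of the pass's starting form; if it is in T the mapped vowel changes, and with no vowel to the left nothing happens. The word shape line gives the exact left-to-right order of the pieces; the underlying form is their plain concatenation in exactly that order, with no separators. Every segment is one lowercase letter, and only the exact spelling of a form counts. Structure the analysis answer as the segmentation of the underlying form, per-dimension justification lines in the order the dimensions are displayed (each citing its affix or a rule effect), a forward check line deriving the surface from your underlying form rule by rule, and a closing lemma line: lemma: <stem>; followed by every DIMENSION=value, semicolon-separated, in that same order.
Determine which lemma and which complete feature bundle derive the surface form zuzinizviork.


underlying: zuzinuz-vu-o-rk
KEL=ma - signalled by the affix -vu
ASPECT=zo - signalled by the affix -rk
TOR=ak - signalled by the affix -o
check: zuzinuzvuork -> zuzinizvuork -> zuzinizviork -> zuzinizviork
lemma: zuzinuz; KEL=ma; ASPECT=zo; TOR=ak


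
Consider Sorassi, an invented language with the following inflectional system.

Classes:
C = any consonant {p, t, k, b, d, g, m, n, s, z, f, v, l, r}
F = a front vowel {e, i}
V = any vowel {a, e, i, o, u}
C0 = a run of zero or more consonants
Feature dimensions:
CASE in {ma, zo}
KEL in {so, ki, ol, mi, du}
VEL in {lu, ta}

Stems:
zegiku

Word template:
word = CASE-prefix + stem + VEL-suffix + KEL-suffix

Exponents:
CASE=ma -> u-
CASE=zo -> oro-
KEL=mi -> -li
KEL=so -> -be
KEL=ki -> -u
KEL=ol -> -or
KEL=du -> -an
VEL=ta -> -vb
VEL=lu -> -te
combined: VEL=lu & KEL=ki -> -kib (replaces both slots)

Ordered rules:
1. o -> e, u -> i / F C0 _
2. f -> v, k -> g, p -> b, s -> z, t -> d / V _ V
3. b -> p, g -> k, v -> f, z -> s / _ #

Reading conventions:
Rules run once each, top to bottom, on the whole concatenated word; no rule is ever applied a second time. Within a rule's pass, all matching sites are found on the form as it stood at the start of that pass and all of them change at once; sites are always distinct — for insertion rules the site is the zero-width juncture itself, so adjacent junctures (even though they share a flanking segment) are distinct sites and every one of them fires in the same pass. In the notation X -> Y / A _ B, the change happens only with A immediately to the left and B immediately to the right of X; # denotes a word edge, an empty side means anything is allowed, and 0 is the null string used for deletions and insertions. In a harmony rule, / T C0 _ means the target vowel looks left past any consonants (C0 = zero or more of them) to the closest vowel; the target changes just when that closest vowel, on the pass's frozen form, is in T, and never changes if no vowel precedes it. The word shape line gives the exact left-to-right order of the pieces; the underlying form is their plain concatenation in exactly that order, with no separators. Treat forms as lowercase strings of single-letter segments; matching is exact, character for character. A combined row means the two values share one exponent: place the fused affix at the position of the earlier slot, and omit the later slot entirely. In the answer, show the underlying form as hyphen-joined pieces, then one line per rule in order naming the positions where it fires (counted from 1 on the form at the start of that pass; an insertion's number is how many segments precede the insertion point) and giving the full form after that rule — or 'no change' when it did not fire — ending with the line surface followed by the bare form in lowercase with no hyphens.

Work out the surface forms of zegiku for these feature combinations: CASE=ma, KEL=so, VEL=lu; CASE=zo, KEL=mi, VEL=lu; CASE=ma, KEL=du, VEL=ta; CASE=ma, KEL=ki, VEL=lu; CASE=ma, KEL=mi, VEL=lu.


cell CASE=ma, KEL=so, VEL=lu:
underlying: u-zegiku-te-be
1. o -> e, u -> i / F C0 _: fires at position(s) 7: uzegikitebe
2. f -> v, k -> g, p -> b, s -> z, t -> d / V _ V: fires at position(s) 6, 8: uzegigidebe
3. b -> p, g -> k, v -> f, z -> s / _ #: no change
surface: uzegigidebe

cell CASE=zo, KEL=mi, VEL=lu:
underlying: oro-zegiku-te-li
1. o -> e, u -> i / F C0 _: fires at position(s) 9: orozegikiteli
2. f -> v, k -> g, p -> b, s -> z, t -> d / V _ V: fires at position(s) 8, 10: orozegigideli
3. b -> p, g -> k, v -> f, z -> s / _ #: no change
surface: orozegigideli

cell CASE=ma, KEL=du, VEL=ta:
underlying: u-zegiku-vb-an
1. o -> e, u -> i / F C0 _: fires at position(s) 7: uzegikivban
2. f -> v, k -> g, p -> b, s -> z, t -> d / V _ V: fires at position(s) 6: uzegigivban
3. b -> p, g -> k, v -> f, z -> s / _ #: no change
surface: uzegigivban

cell CASE=ma, KEL=ki, VEL=lu:
underlying: u-zegiku-kib
1. o -> e, u -> i / F C0 _: fires at position(s) 7: uzegikikib
2. f -> v, k -> g, p -> b, s -> z, t -> d / V _ V: fires at position(s) 6, 8: uzegigigib
3. b -> p, g -> k, v -> f, z -> s / _ #: fires at position(s) 10: uzegigigip
surface: uzegigigip

cell CASE=ma, KEL=mi, VEL=lu:
underlying: u-zegiku-te-li
1. o -> e, u -> i / F C0 _: fires at position(s) 7: uzegikiteli
2. f -> v, k -> g, p -> b, s -> z, t -> d / V _ V: fires at position(s) 6, 8: uzegigideli
3. b -> p, g -> k, v -> f, z -> s / _ #: no change
surface: uzegigideli


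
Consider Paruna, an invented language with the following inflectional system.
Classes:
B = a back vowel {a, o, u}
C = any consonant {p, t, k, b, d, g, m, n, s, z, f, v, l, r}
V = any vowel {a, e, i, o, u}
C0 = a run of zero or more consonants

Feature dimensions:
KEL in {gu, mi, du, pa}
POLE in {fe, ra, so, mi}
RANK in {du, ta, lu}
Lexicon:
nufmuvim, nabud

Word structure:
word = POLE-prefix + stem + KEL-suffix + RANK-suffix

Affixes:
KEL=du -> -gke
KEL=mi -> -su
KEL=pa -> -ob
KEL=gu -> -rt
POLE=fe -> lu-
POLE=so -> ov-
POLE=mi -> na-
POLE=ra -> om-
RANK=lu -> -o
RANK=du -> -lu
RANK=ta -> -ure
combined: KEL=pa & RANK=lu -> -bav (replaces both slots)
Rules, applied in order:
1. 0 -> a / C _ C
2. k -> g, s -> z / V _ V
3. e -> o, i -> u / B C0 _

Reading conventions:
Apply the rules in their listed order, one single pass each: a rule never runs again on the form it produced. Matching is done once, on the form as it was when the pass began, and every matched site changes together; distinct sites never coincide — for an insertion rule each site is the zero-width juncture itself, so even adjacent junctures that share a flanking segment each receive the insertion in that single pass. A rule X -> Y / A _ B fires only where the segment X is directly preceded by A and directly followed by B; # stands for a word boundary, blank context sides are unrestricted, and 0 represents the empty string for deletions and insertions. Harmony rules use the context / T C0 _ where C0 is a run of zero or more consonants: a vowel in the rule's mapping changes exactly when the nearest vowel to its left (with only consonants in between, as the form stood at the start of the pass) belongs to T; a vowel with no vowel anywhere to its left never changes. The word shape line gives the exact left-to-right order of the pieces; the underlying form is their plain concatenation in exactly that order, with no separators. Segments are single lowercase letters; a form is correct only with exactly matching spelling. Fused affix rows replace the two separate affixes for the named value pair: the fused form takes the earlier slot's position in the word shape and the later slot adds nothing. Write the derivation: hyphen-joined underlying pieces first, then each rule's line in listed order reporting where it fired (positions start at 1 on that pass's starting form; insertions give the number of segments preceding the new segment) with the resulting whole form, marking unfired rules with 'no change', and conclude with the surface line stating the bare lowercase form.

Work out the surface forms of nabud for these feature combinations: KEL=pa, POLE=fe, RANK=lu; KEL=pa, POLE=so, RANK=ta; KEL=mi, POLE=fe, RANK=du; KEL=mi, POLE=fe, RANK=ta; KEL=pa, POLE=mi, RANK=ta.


cell KEL=pa, POLE=fe, RANK=lu:
underlying: lu-nabud-bav
1. 0 -> a / C _ C: inserts after position(s) 7: lunabudabav
2. k -> g, s -> z / V _ V: no change
3. e -> o, i -> u / B C0 _: no change
surface: lunabudabav

cell KEL=pa, POLE=so, RANK=ta:
underlying: ov-nabud-ob-ure
1. 0 -> a / C _ C: inserts after position(s) 2: ovanabudobure
2. k -> g, s -> z / V _ V: no change
3. e -> o, i -> u / B C0 _: fires at position(s) 13: ovanabudoburo
surface: ovanabudoburo

cell KEL=mi, POLE=fe, RANK=du:
underlying: lu-nabud-su-lu
1. 0 -> a / C _ C: inserts after position(s) 7: lunabudasulu
2. k -> g, s -> z / V _ V: fires at position(s) 9: lunabudazulu
3. e -> o, i -> u / B C0 _: no change
surface: lunabudazulu

cell KEL=mi, POLE=fe, RANK=ta:
underlying: lu-nabud-su-ure
1. 0 -> a / C _ C: inserts after position(s) 7: lunabudasuure
2. k -> g, s -> z / V _ V: fires at position(s) 9: lunabudazuure
3. e -> o, i -> u / B C0 _: fires at position(s) 13: lunabudazuuro
surface: lunabudazuuro

cell KEL=pa, POLE=mi, RANK=ta:
underlying: na-nabud-ob-ure
1. 0 -> a / C _ C: no change
2. k -> g, s -> z / V _ V: no change
3. e -> o, i -> u / B C0 _: fires at position(s) 12: nanabudoburo
surface: nanabudoburo


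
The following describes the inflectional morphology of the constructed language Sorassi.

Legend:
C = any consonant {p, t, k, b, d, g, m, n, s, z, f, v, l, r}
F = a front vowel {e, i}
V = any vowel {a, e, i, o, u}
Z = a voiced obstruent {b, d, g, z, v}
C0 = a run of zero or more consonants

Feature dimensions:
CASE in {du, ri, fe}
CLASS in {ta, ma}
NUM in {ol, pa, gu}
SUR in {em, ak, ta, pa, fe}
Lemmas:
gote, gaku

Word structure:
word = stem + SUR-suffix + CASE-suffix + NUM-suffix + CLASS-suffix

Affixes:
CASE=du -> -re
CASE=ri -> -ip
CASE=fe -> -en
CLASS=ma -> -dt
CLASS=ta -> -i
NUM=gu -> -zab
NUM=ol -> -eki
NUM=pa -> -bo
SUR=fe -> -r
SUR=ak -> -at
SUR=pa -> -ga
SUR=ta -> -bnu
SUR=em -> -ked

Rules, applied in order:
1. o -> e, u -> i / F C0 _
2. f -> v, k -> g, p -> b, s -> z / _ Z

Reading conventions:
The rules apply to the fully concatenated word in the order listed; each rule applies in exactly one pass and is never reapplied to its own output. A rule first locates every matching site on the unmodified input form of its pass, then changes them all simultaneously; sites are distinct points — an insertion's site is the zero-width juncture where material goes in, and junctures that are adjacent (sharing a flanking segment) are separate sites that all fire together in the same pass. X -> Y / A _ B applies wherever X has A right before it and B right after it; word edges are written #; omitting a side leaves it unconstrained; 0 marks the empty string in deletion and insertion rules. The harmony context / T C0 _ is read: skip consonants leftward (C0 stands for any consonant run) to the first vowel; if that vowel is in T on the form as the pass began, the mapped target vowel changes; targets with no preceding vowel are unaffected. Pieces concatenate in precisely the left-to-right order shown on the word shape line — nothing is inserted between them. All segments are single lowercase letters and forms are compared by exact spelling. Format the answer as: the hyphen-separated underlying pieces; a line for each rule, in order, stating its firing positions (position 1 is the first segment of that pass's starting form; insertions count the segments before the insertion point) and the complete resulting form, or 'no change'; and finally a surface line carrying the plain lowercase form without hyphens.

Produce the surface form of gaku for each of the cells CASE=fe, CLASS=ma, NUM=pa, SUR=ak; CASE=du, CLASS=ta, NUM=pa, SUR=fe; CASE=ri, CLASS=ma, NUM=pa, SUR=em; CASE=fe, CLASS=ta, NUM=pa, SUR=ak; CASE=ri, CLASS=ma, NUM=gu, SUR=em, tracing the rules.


cell CASE=fe, CLASS=ma, NUM=pa, SUR=ak:
underlying: gaku-at-en-bo-dt
1. o -> e, u -> i / F C0 _: fires at position(s) 10: gakuatenbedt
2. f -> v, k -> g, p -> b, s -> z / _ Z: no change
surface: gakuatenbedt

cell CASE=du, CLASS=ta, NUM=pa, SUR=fe:
underlying: gaku-r-re-bo-i
1. o -> e, u -> i / F C0 _: fires at position(s) 9: gakurrebei
2. f -> v, k -> g, p -> b, s -> z / _ Z: no change
surface: gakurrebei

cell CASE=ri, CLASS=ma, NUM=pa, SUR=em:
underlying: gaku-ked-ip-bo-dt
1. o -> e, u -> i / F C0 _: fires at position(s) 11: gakukedipbedt
2. f -> v, k -> g, p -> b, s -> z / _ Z: fires at position(s) 9: gakukedibbedt
surface: gakukedibbedt

cell CASE=fe, CLASS=ta, NUM=pa, SUR=ak:
underlying: gaku-at-en-bo-i
1. o -> e, u -> i / F C0 _: fires at position(s) 10: gakuatenbei
2. f -> v, k -> g, p -> b, s -> z / _ Z: no change
surface: gakuatenbei

cell CASE=ri, CLASS=ma, NUM=gu, SUR=em:
underlying: gaku-ked-ip-zab-dt
1. o -> e, u -> i / F C0 _: no change
2. f -> v, k -> g, p -> b, s -> z / _ Z: fires at position(s) 9: gakukedibzabdt
surface: gakukedibzabdt


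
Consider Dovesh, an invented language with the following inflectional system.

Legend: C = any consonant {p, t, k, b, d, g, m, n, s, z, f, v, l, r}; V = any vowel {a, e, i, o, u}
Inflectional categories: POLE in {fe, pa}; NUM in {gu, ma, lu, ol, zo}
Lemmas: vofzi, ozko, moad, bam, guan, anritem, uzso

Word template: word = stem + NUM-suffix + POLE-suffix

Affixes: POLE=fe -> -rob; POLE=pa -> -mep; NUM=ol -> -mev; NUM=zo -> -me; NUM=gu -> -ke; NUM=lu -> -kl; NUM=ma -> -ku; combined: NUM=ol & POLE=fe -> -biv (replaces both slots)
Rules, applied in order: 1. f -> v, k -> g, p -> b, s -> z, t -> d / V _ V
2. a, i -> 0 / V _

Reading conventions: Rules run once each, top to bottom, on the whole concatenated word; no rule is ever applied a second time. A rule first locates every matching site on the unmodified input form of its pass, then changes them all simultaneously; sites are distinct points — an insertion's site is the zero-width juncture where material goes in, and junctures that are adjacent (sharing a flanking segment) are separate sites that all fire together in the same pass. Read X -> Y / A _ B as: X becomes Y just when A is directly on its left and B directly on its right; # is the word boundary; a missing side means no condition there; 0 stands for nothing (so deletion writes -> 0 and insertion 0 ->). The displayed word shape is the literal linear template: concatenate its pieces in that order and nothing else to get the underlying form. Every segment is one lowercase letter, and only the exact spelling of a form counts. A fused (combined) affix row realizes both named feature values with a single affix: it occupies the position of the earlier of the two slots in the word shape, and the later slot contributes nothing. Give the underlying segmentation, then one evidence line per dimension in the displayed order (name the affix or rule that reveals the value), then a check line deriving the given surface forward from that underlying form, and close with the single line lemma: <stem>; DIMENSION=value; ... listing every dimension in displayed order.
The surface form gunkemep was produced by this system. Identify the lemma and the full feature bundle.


underlying: guan-ke-mep
POLE=pa - signalled by the affix -mep
NUM=gu - signalled by the affix -ke
check: guankemep -> guankemep -> gunkemep
lemma: guan; POLE=pa; NUM=gu


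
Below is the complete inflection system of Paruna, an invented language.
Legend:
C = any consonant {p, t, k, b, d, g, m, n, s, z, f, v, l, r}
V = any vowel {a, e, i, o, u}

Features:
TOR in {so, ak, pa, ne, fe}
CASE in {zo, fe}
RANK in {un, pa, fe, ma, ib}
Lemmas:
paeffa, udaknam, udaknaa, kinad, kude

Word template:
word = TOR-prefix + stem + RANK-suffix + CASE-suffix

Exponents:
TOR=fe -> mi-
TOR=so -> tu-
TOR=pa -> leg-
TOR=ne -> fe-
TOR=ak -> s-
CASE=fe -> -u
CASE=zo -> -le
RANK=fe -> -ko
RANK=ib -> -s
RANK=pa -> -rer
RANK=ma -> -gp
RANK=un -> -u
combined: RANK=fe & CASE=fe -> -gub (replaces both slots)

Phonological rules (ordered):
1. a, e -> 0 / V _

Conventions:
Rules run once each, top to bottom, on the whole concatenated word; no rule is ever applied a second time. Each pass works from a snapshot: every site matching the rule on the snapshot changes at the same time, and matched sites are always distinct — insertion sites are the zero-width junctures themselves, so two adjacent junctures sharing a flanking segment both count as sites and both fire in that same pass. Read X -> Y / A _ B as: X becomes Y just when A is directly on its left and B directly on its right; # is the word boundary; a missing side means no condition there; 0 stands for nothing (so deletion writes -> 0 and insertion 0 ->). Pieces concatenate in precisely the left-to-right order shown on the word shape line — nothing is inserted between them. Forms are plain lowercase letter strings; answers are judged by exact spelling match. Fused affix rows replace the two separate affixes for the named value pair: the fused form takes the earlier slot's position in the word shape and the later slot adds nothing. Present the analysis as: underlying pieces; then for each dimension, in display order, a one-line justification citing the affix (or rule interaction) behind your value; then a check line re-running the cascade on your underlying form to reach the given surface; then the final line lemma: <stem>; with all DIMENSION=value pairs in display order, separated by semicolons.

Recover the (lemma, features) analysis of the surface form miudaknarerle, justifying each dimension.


underlying: mi-udaknaa-rer-le
TOR=fe - signalled by the affix mi-
CASE=zo - signalled by the affix -le
RANK=pa - signalled by the affix -rer
check: miudaknaarerle -> miudaknarerle
lemma: udaknaa; TOR=fe; CASE=zo; RANK=pa


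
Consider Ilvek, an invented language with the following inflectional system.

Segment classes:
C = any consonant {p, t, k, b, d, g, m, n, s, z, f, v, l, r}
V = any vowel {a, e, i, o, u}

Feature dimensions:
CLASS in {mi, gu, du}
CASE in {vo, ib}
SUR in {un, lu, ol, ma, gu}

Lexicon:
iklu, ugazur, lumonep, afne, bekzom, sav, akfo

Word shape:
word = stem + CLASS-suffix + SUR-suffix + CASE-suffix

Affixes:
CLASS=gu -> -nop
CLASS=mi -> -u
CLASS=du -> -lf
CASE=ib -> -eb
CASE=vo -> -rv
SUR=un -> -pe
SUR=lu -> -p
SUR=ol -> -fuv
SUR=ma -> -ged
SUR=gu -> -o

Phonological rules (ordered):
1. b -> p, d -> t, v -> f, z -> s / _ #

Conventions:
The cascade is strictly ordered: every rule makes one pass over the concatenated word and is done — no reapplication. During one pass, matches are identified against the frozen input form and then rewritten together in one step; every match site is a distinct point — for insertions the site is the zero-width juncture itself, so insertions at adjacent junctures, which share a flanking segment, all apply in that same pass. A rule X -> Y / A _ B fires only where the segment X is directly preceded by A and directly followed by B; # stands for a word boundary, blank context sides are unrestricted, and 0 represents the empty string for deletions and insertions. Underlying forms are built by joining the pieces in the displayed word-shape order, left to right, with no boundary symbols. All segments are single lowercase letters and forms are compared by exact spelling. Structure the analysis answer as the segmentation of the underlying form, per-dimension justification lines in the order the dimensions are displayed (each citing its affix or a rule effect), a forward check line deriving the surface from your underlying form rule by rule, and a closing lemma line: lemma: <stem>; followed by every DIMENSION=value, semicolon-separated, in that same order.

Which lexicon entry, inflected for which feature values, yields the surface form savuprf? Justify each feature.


underlying: sav-u-p-rv
CLASS=mi - signalled by the affix -u
CASE=vo - signalled by the affix -rv
SUR=lu - signalled by the affix -p
check: savuprv -> savuprf
lemma: sav; CLASS=mi; CASE=vo; SUR=lu


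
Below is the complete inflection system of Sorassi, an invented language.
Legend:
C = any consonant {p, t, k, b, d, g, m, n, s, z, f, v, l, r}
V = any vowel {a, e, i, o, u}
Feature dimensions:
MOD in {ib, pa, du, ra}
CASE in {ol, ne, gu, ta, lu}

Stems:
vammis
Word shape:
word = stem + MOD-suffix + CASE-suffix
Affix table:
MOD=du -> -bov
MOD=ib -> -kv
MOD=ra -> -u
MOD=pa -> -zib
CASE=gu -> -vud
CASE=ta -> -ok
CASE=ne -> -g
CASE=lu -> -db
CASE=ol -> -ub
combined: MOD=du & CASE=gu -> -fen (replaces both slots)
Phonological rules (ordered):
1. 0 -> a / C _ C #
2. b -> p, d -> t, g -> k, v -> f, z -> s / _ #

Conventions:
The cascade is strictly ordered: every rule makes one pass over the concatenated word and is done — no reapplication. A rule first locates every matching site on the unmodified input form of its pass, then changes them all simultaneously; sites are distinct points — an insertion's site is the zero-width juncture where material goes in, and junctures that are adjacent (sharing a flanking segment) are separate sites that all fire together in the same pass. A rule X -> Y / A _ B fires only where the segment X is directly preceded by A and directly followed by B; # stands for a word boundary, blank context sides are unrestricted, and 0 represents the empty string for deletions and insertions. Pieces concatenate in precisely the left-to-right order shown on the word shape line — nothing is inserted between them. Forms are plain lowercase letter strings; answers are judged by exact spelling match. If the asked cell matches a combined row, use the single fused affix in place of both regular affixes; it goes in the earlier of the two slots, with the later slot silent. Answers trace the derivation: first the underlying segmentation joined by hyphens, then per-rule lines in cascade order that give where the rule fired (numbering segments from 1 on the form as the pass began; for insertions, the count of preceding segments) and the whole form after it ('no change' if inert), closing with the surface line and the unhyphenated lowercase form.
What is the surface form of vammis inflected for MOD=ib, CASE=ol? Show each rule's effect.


underlying: vammis-kv-ub
1. 0 -> a / C _ C #: no change
2. b -> p, d -> t, g -> k, v -> f, z -> s / _ #: fires at position(s) 10: vammiskvup
surface: vammiskvup


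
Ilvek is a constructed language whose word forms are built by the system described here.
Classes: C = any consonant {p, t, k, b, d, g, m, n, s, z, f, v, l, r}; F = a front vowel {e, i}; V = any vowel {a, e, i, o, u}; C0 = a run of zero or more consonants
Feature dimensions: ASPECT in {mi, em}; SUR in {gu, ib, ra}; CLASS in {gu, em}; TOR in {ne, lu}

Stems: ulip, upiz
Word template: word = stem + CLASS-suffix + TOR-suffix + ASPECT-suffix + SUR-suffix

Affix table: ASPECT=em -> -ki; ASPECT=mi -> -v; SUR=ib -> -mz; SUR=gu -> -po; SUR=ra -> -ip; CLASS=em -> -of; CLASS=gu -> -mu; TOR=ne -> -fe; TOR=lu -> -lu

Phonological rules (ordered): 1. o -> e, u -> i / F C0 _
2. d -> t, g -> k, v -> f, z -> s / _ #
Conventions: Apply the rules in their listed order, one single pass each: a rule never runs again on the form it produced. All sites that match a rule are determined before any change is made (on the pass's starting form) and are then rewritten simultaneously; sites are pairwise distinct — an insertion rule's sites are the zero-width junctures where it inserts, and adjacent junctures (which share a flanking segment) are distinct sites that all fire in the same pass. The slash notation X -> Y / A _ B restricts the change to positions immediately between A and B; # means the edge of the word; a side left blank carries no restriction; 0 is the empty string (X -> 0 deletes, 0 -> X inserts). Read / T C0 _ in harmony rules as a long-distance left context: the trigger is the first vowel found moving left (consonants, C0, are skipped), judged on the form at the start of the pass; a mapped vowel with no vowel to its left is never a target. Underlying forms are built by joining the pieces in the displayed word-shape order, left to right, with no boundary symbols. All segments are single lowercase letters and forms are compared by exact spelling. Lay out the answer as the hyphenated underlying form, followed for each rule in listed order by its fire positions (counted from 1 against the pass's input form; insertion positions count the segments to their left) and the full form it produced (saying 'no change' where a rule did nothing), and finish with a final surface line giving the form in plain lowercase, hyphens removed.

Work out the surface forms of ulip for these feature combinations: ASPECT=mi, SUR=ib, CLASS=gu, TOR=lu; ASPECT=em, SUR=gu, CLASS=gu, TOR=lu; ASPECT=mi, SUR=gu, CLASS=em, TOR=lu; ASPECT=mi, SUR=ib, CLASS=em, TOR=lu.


cell ASPECT=mi, SUR=ib, CLASS=gu, TOR=lu:
underlying: ulip-mu-lu-v-mz
1. o -> e, u -> i / F C0 _: fires at position(s) 6: ulipmiluvmz
2. d -> t, g -> k, v -> f, z -> s / _ #: fires at position(s) 11: ulipmiluvms
surface: ulipmiluvms

cell ASPECT=em, SUR=gu, CLASS=gu, TOR=lu:
underlying: ulip-mu-lu-ki-po
1. o -> e, u -> i / F C0 _: fires at position(s) 6, 12: ulipmilukipe
2. d -> t, g -> k, v -> f, z -> s / _ #: no change
surface: ulipmilukipe

cell ASPECT=mi, SUR=gu, CLASS=em, TOR=lu:
underlying: ulip-of-lu-v-po
1. o -> e, u -> i / F C0 _: fires at position(s) 5: ulipefluvpo
2. d -> t, g -> k, v -> f, z -> s / _ #: no change
surface: ulipefluvpo

cell ASPECT=mi, SUR=ib, CLASS=em, TOR=lu:
underlying: ulip-of-lu-v-mz
1. o -> e, u -> i / F C0 _: fires at position(s) 5: ulipefluvmz
2. d -> t, g -> k, v -> f, z -> s / _ #: fires at position(s) 11: ulipefluvms
surface: ulipefluvms


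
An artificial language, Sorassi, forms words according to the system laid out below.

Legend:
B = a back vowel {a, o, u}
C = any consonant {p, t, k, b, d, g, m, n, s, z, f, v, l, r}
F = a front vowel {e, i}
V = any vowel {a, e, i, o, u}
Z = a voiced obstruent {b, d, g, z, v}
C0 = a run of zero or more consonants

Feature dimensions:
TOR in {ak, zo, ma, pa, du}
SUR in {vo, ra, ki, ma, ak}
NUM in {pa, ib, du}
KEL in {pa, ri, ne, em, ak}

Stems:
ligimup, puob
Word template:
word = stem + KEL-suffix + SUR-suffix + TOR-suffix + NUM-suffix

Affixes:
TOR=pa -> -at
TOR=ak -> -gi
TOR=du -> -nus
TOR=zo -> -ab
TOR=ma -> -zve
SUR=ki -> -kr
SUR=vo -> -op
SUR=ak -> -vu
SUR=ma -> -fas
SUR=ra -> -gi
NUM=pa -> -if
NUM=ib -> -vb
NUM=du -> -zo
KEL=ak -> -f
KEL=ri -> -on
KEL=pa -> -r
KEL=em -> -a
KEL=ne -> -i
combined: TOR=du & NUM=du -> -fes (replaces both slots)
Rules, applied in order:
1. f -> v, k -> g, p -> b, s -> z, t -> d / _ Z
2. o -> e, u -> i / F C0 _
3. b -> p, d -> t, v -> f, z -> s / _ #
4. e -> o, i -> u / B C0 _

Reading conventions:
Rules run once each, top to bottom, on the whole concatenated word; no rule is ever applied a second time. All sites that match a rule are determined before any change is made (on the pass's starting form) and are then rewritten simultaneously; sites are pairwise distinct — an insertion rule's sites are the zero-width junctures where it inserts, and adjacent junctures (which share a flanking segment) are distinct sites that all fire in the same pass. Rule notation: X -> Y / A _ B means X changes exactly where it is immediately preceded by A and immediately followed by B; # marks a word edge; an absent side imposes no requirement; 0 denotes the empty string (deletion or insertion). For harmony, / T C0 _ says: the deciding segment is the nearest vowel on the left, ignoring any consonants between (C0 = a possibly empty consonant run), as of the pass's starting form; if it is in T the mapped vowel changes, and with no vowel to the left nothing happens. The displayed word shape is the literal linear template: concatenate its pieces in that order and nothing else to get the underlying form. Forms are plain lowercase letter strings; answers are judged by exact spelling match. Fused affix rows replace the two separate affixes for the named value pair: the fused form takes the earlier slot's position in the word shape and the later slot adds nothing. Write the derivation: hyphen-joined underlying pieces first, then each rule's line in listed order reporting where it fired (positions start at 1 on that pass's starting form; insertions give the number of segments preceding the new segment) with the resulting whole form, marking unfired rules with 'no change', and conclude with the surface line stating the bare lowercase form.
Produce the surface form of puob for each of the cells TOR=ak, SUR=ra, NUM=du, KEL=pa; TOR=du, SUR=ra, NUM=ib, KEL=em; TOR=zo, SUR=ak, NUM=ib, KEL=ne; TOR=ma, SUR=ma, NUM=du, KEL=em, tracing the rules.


cell TOR=ak, SUR=ra, NUM=du, KEL=pa:
underlying: puob-r-gi-gi-zo
1. f -> v, k -> g, p -> b, s -> z, t -> d / _ Z: no change
2. o -> e, u -> i / F C0 _: fires at position(s) 11: puobrgigize
3. b -> p, d -> t, v -> f, z -> s / _ #: no change
4. e -> o, i -> u / B C0 _: fires at position(s) 7: puobrgugize
surface: puobrgugize

cell TOR=du, SUR=ra, NUM=ib, KEL=em:
underlying: puob-a-gi-nus-vb
1. f -> v, k -> g, p -> b, s -> z, t -> d / _ Z: fires at position(s) 10: puobaginuzvb
2. o -> e, u -> i / F C0 _: fires at position(s) 9: puobaginizvb
3. b -> p, d -> t, v -> f, z -> s / _ #: fires at position(s) 12: puobaginizvp
4. e -> o, i -> u / B C0 _: fires at position(s) 7: puobagunizvp
surface: puobagunizvp

cell TOR=zo, SUR=ak, NUM=ib, KEL=ne:
underlying: puob-i-vu-ab-vb
1. f -> v, k -> g, p -> b, s -> z, t -> d / _ Z: no change
2. o -> e, u -> i / F C0 _: fires at position(s) 7: puobiviabvb
3. b -> p, d -> t, v -> f, z -> s / _ #: fires at position(s) 11: puobiviabvp
4. e -> o, i -> u / B C0 _: fires at position(s) 5: puobuviabvp
surface: puobuviabvp

cell TOR=ma, SUR=ma, NUM=du, KEL=em:
underlying: puob-a-fas-zve-zo
1. f -> v, k -> g, p -> b, s -> z, t -> d / _ Z: fires at position(s) 8: puobafazzvezo
2. o -> e, u -> i / F C0 _: fires at position(s) 13: puobafazzveze
3. b -> p, d -> t, v -> f, z -> s / _ #: no change
4. e -> o, i -> u / B C0 _: fires at position(s) 11: puobafazzvoze
surface: puobafazzvoze


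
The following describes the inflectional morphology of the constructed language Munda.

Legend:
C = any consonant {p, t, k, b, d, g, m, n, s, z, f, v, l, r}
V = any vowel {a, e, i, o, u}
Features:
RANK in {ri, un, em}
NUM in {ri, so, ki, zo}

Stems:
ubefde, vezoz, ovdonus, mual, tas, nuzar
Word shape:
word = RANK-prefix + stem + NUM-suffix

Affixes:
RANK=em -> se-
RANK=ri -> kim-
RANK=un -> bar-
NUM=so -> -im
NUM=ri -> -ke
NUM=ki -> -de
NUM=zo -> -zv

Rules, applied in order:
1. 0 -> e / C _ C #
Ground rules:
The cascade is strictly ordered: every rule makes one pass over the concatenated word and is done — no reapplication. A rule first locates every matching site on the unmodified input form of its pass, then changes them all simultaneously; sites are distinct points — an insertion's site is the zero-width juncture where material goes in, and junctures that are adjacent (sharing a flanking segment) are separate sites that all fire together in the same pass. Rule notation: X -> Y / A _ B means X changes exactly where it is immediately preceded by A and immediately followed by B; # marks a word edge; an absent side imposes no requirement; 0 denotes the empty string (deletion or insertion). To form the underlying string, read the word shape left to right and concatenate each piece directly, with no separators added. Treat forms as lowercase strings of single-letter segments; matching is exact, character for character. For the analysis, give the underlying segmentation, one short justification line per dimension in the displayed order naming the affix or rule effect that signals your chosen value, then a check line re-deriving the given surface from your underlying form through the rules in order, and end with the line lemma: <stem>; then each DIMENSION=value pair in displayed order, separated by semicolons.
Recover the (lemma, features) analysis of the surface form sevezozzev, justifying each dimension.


underlying: se-vezoz-zv
RANK=em - signalled by the affix se-
NUM=zo - signalled by the affix -zv
check: sevezozzv -> sevezozzev
lemma: vezoz; RANK=em; NUM=zo


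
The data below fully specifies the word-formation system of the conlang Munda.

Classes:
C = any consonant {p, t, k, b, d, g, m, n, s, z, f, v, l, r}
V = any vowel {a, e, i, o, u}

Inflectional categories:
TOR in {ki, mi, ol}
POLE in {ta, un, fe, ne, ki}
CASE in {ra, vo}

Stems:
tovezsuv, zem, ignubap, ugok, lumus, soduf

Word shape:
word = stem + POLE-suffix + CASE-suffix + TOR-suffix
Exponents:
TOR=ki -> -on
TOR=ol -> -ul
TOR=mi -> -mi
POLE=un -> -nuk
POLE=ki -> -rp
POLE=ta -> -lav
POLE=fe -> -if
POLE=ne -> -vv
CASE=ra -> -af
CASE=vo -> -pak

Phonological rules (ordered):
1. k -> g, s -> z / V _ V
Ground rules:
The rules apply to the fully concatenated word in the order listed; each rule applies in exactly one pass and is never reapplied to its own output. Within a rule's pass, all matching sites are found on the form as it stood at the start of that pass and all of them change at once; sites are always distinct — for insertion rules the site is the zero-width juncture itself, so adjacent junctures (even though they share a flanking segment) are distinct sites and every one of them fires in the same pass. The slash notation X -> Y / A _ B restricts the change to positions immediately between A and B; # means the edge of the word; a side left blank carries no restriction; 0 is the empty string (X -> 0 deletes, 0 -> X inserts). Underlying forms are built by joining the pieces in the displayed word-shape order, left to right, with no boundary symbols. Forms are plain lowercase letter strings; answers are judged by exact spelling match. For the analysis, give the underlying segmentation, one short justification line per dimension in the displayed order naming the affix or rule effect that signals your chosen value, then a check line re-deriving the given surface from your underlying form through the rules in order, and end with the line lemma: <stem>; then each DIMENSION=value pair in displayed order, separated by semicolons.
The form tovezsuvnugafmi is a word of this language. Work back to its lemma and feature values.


underlying: tovezsuv-nuk-af-mi
TOR=mi - signalled by the affix -mi
POLE=un - signalled by the affix -nuk
CASE=ra - signalled by the affix -af
check: tovezsuvnukafmi -> tovezsuvnugafmi
lemma: tovezsuv; TOR=mi; POLE=un; CASE=ra


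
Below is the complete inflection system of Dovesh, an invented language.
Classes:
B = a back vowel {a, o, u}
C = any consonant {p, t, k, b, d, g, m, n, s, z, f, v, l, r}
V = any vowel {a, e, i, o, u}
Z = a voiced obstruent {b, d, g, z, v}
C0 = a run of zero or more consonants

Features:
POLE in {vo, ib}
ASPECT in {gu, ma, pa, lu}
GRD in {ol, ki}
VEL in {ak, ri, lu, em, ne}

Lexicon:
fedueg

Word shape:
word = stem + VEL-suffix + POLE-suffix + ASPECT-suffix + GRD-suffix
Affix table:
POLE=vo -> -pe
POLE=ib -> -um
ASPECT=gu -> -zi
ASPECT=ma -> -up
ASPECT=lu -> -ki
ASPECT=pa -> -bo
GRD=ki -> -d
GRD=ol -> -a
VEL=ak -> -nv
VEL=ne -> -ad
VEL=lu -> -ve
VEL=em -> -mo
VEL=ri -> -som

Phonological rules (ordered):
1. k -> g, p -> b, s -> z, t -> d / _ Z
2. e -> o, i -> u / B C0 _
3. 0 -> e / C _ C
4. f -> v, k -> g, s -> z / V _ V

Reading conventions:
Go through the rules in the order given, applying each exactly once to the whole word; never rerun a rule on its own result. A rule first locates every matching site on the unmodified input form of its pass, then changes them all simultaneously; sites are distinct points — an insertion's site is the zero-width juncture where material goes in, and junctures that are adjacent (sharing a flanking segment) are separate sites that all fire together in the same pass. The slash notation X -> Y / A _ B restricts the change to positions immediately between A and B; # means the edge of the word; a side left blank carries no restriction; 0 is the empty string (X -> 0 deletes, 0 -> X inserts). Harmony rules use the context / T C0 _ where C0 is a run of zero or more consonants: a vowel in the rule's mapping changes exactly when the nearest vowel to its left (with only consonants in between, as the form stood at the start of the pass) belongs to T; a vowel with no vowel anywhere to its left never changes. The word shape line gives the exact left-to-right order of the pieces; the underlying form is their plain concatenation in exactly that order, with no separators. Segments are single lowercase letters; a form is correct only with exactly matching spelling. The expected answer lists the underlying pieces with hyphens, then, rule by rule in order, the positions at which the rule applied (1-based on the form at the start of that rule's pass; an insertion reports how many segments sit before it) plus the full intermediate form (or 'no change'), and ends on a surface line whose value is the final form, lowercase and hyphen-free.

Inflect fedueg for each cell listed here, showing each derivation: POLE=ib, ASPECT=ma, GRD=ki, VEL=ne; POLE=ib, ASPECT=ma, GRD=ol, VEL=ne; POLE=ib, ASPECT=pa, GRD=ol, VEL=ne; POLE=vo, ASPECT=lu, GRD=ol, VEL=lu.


cell POLE=ib, ASPECT=ma, GRD=ki, VEL=ne:
underlying: fedueg-ad-um-up-d
1. k -> g, p -> b, s -> z, t -> d / _ Z: fires at position(s) 12: feduegadumubd
2. e -> o, i -> u / B C0 _: fires at position(s) 5: feduogadumubd
3. 0 -> e / C _ C: inserts after position(s) 12: feduogadumubed
4. f -> v, k -> g, s -> z / V _ V: no change
surface: feduogadumubed

cell POLE=ib, ASPECT=ma, GRD=ol, VEL=ne:
underlying: fedueg-ad-um-up-a
1. k -> g, p -> b, s -> z, t -> d / _ Z: no change
2. e -> o, i -> u / B C0 _: fires at position(s) 5: feduogadumupa
3. 0 -> e / C _ C: no change
4. f -> v, k -> g, s -> z / V _ V: no change
surface: feduogadumupa

cell POLE=ib, ASPECT=pa, GRD=ol, VEL=ne:
underlying: fedueg-ad-um-bo-a
1. k -> g, p -> b, s -> z, t -> d / _ Z: no change
2. e -> o, i -> u / B C0 _: fires at position(s) 5: feduogadumboa
3. 0 -> e / C _ C: inserts after position(s) 10: feduogadumeboa
4. f -> v, k -> g, s -> z / V _ V: no change
surface: feduogadumeboa

cell POLE=vo, ASPECT=lu, GRD=ol, VEL=lu:
underlying: fedueg-ve-pe-ki-a
1. k -> g, p -> b, s -> z, t -> d / _ Z: no change
2. e -> o, i -> u / B C0 _: fires at position(s) 5: feduogvepekia
3. 0 -> e / C _ C: inserts after position(s) 6: feduogevepekia
4. f -> v, k -> g, s -> z / V _ V: fires at position(s) 12: feduogevepegia
surface: feduogevepegia


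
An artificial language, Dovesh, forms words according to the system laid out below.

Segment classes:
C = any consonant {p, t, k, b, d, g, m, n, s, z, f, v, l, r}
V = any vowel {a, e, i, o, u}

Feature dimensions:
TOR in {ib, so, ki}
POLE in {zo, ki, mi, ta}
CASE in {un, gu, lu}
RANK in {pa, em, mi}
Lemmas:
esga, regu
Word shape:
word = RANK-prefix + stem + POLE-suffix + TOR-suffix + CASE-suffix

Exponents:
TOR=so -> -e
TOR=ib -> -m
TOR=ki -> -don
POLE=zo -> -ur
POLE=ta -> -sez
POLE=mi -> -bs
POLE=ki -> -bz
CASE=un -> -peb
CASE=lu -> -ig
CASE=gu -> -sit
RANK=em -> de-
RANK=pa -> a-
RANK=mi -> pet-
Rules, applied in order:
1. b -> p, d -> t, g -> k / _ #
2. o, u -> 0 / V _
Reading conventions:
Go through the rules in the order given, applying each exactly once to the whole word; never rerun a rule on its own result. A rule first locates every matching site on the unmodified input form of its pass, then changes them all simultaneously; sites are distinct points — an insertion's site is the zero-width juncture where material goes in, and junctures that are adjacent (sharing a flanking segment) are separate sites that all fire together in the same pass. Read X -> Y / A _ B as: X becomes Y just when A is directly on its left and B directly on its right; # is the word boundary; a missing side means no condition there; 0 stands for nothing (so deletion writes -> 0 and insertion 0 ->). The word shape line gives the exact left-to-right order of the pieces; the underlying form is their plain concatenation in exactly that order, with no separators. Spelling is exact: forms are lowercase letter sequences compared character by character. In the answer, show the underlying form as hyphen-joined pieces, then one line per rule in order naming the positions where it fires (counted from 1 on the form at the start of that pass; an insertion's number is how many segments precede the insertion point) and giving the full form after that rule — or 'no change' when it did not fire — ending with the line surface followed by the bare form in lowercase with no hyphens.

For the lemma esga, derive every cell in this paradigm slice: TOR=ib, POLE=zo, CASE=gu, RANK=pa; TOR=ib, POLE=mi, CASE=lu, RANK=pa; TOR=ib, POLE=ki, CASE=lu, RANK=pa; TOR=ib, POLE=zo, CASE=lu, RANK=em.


cell TOR=ib, POLE=zo, CASE=gu, RANK=pa:
underlying: a-esga-ur-m-sit
1. b -> p, d -> t, g -> k / _ #: no change
2. o, u -> 0 / V _: fires at position(s) 6: aesgarmsit
surface: aesgarmsit

cell TOR=ib, POLE=mi, CASE=lu, RANK=pa:
underlying: a-esga-bs-m-ig
1. b -> p, d -> t, g -> k / _ #: fires at position(s) 10: aesgabsmik
2. o, u -> 0 / V _: no change
surface: aesgabsmik

cell TOR=ib, POLE=ki, CASE=lu, RANK=pa:
underlying: a-esga-bz-m-ig
1. b -> p, d -> t, g -> k / _ #: fires at position(s) 10: aesgabzmik
2. o, u -> 0 / V _: no change
surface: aesgabzmik

cell TOR=ib, POLE=zo, CASE=lu, RANK=em:
underlying: de-esga-ur-m-ig
1. b -> p, d -> t, g -> k / _ #: fires at position(s) 11: deesgaurmik
2. o, u -> 0 / V _: fires at position(s) 7: deesgarmik
surface: deesgarmik
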